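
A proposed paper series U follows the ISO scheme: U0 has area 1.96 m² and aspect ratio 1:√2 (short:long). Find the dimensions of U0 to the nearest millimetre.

1177 × 1665 mm

Let the short side be w mm. Then w · w√2 = 1.96 m² = 1,960,000 mm².
w² = 1,960,000/√2, so w ≈ 1177.3 mm; long side = w√2 ≈ 1664.9 mm.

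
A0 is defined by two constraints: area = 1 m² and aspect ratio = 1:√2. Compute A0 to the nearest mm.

Let the short side be w mm. Then the long side is w√2 and w · w√2 = 10⁶ mm².
w² = 10⁶/√2, so w = 1000 / 2^(1/4) ≈ 840.9 mm; long side = 1000 · 2^(1/4) ≈ 1189.2 mm.

841 × 1189 mm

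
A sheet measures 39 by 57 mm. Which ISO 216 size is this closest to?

C9 (40 × 57 mm)

Aspect ratio 57/39 ≈ 1.462 (ISO target is √2 ≈ 1.414).
In the C-series (envelope sizes, between A and B): C9 = 40 × 57 mm.
Off by 1 mm total — nearest standard size.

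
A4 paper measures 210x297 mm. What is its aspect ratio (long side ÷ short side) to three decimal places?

1.414

297 / 210 = 1.414
Matches √2 ≈ 1.414 — the ISO 216 defining ratio.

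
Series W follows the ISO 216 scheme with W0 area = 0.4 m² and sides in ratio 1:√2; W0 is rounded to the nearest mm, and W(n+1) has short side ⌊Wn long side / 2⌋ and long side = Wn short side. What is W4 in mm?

Let W0's short side be w mm. w · w√2 = 0.4 m² = 400,000 mm², so w ≈ 531.8 mm and w√2 ≈ 752.1 mm → W0 = 532 × 752 mm.
W1: ⌊752/2⌋ × 532 = 376 × 532 mm
W2: ⌊532/2⌋ × 376 = 266 × 376 mm
W3: ⌊376/2⌋ × 266 = 188 × 266 mm
W4: ⌊266/2⌋ × 188 = 133 × 188 mm

133 × 188 mm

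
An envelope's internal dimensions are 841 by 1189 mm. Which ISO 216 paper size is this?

A0 (841 × 1189 mm)

Aspect ratio 1189/841 ≈ 1.414 — close to the ISO √2 ≈ 1.414.
In the A-series (A0 area = 1 m²): A0 = 841 × 1189 mm.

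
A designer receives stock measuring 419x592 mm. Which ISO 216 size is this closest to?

Aspect ratio 592/419 ≈ 1.413 — close to the ISO √2 ≈ 1.414.
In the A-series (A0 area = 1 m²): A2 = 420 × 594 mm.
Off by 3 mm total — nearest standard size.

A2 (420 × 594 mm)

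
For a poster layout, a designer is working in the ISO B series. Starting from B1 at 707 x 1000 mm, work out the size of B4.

250 × 353 mm

B2: ⌊1000/2⌋ × 707 = 500 × 707 mm
B3: ⌊707/2⌋ × 500 = 353 × 500 mm
B4: ⌊500/2⌋ × 353 = 250 × 353 mm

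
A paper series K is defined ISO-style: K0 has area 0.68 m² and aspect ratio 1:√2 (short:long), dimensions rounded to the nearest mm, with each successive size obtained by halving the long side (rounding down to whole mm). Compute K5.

122 × 173 mm

Let K0's short side be w mm. w · w√2 = 0.68 m² = 680,000 mm², so w ≈ 693.4 mm and w√2 ≈ 980.6 mm → K0 = 693 × 981 mm.
K1: ⌊981/2⌋ × 693 = 490 × 693 mm
K2: ⌊693/2⌋ × 490 = 346 × 490 mm
K3: ⌊490/2⌋ × 346 = 245 × 346 mm
K4: ⌊346/2⌋ × 245 = 173 × 245 mm
K5: ⌊245/2⌋ × 173 = 122 × 173 mm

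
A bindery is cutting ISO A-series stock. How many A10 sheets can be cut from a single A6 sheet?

16

A6 = 105 × 148 mm; A10 = 26 × 37 mm.
Each halving step doubles the count; 4 steps from A6 to A10.
2^4 = 16.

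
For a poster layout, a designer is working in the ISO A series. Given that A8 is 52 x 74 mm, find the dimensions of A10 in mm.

A9: ⌊74/2⌋ × 52 = 37 × 52 mm
A10: ⌊52/2⌋ × 37 = 26 × 37 mm

26 × 37 mm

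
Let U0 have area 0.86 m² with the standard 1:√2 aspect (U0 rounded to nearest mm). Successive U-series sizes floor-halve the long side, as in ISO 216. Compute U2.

390 × 551 mm

Let U0's short side be w mm. w · w√2 = 0.86 m² = 860,000 mm², so w ≈ 779.8 mm and w√2 ≈ 1102.8 mm → U0 = 780 × 1103 mm.
U1: ⌊1103/2⌋ × 780 = 551 × 780 mm
U2: ⌊780/2⌋ × 551 = 390 × 551 mm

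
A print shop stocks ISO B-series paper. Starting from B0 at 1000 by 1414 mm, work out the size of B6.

125 × 176 mm

B1: ⌊1414/2⌋ × 1000 = 707 × 1000 mm
B2: ⌊1000/2⌋ × 707 = 500 × 707 mm
B3: ⌊707/2⌋ × 500 = 353 × 500 mm
B4: ⌊500/2⌋ × 353 = 250 × 353 mm
B5: ⌊353/2⌋ × 250 = 176 × 250 mm
B6: ⌊250/2⌋ × 176 = 125 × 176 mm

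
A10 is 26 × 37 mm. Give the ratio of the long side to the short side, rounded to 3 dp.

1.423

37 / 26 = 1.423
ISO 216 targets √2 ≈ 1.414; the +0.009 deviation is from mm rounding.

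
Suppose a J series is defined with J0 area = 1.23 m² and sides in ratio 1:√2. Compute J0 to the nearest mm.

933 × 1319 mm

Let the short side be w mm. Then w · w√2 = 1.23 m² = 1,230,000 mm².
w² = 1,230,000/√2, so w ≈ 932.6 mm; long side = w√2 ≈ 1318.9 mm.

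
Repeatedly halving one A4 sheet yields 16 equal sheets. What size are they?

16 = 2^4, so 4 halving steps.
A4 → A5 → … → A8 after 4 steps.

A8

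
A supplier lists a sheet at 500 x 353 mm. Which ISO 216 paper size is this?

B3 (353 × 500 mm)

Aspect ratio 500/353 ≈ 1.416 — close to the ISO √2 ≈ 1.414.
In the B-series (B0 = 1000 × 1414 mm): B3 = 353 × 500 mm.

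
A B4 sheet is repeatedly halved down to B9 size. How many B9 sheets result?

32

Each ISO step halves the sheet: 1 × B4 → 2 × B5 → 4 × B6 → 8 × B7 → …
From B4 to B9 is 5 halving steps: 2^5 = 32.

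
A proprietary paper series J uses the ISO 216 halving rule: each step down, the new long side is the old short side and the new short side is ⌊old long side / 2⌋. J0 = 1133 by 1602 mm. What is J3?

400 × 566 mm

J1: ⌊1602/2⌋ × 1133 = 801 × 1133 mm
J2: ⌊1133/2⌋ × 801 = 566 × 801 mm
J3: ⌊801/2⌋ × 566 = 400 × 566 mm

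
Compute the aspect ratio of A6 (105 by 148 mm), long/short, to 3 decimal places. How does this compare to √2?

148 / 105 = 1.410
ISO 216 targets √2 ≈ 1.414; the -0.005 deviation is from mm rounding.

1.410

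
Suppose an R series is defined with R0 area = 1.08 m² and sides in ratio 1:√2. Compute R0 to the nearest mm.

Let the short side be w mm. Then w · w√2 = 1.08 m² = 1,080,000 mm².
w² = 1,080,000/√2, so w ≈ 873.9 mm; long side = w√2 ≈ 1235.9 mm.

874 × 1236 mm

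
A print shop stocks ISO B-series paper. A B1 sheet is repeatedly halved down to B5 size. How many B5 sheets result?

Each ISO step halves the sheet: 1 × B1 → 2 × B2 → 4 × B3 → 8 × B4 → …
From B1 to B5 is 4 halving steps: 2^4 = 16.

16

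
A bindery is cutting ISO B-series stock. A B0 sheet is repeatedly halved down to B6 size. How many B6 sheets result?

64

Each ISO step halves the sheet: 1 × B0 → 2 × B1 → 4 × B2 → 8 × B3 → …
From B0 to B6 is 6 halving steps: 2^6 = 64.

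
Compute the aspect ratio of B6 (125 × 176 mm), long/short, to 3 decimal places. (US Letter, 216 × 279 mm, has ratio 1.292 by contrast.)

176 / 125 = 1.408
ISO 216 targets √2 ≈ 1.414; the -0.006 deviation is from mm rounding.

1.408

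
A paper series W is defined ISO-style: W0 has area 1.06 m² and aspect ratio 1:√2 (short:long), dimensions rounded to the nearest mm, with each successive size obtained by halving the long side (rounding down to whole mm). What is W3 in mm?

306 × 433 mm

Let W0's short side be w mm. w · w√2 = 1.06 m² = 1,060,000 mm², so w ≈ 865.8 mm and w√2 ≈ 1224.4 mm → W0 = 866 × 1224 mm.
W1: ⌊1224/2⌋ × 866 = 612 × 866 mm
W2: ⌊866/2⌋ × 612 = 433 × 612 mm
W3: ⌊612/2⌋ × 433 = 306 × 433 mm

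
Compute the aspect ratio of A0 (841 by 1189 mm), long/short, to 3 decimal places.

1189 / 841 = 1.414
Matches √2 ≈ 1.414 — the ISO 216 defining ratio.

1.414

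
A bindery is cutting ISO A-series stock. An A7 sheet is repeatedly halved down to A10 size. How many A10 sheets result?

8

Each ISO step halves the sheet: 1 × A7 → 2 × A8 → 4 × A9 → 8 × A10
From A7 to A10 is 3 halving steps: 2^3 = 8.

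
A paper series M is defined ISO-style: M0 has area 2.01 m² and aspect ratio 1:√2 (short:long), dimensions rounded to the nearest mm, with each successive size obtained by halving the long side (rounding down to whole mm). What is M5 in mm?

Let M0's short side be w mm. w · w√2 = 2.01 m² = 2,010,000 mm², so w ≈ 1192.2 mm and w√2 ≈ 1686.0 mm → M0 = 1192 × 1686 mm.
M1: ⌊1686/2⌋ × 1192 = 843 × 1192 mm
M2: ⌊1192/2⌋ × 843 = 596 × 843 mm
M3: ⌊843/2⌋ × 596 = 421 × 596 mm
M4: ⌊596/2⌋ × 421 = 298 × 421 mm
M5: ⌊421/2⌋ × 298 = 210 × 298 mm

210 × 298 mm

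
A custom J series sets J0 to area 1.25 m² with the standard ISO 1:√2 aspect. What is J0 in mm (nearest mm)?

940 × 1330 mm

Let the short side be w mm. Then w · w√2 = 1.25 m² = 1,250,000 mm².
w² = 1,250,000/√2, so w ≈ 940.2 mm; long side = w√2 ≈ 1329.6 mm.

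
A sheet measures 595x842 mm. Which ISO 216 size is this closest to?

Aspect ratio 842/595 ≈ 1.415 — close to the ISO √2 ≈ 1.414.
In the A-series (A0 area = 1 m²): A1 = 594 × 841 mm.
Off by 2 mm total — nearest standard size.

A1 (594 × 841 mm)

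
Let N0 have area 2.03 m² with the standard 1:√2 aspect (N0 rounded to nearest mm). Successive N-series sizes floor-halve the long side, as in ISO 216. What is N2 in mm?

Let N0's short side be w mm. w · w√2 = 2.03 m² = 2,030,000 mm², so w ≈ 1198.1 mm and w√2 ≈ 1694.4 mm → N0 = 1198 × 1694 mm.
N1: ⌊1694/2⌋ × 1198 = 847 × 1198 mm
N2: ⌊1198/2⌋ × 847 = 599 × 847 mm

599 × 847 mm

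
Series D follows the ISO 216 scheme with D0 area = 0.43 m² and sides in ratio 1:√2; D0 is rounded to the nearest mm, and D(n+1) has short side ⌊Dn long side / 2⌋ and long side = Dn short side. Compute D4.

137 × 195 mm

Let D0's short side be w mm. w · w√2 = 0.43 m² = 430,000 mm², so w ≈ 551.4 mm and w√2 ≈ 779.8 mm → D0 = 551 × 780 mm.
D1: ⌊780/2⌋ × 551 = 390 × 551 mm
D2: ⌊551/2⌋ × 390 = 275 × 390 mm
D3: ⌊390/2⌋ × 275 = 195 × 275 mm
D4: ⌊275/2⌋ × 195 = 137 × 195 mm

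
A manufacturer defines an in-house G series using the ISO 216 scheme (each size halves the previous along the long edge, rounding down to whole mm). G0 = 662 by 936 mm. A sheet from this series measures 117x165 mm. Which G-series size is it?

G0: 662 × 936 mm
G1: 468 × 662 mm
G2: 331 × 468 mm
G3: 234 × 331 mm
G4: 165 × 234 mm
G5: 117 × 165 mm
G6: 82 × 117 mm
→ matches G5.

G5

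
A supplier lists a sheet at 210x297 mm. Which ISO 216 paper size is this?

Aspect ratio 297/210 ≈ 1.414 — close to the ISO √2 ≈ 1.414.
In the A-series (A0 area = 1 m²): A4 = 210 × 297 mm.

A4 (210 × 297 mm)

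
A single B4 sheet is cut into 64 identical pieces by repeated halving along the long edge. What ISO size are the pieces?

64 = 2^6, so 6 halving steps.
B4 → B5 → … → B10 after 6 steps.

B10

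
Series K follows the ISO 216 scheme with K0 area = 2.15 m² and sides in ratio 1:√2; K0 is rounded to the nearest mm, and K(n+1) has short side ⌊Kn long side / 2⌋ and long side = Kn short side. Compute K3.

436 × 616 mm

Let K0's short side be w mm. w · w√2 = 2.15 m² = 2,150,000 mm², so w ≈ 1233.0 mm and w√2 ≈ 1743.7 mm → K0 = 1233 × 1744 mm.
K1: ⌊1744/2⌋ × 1233 = 872 × 1233 mm
K2: ⌊1233/2⌋ × 872 = 616 × 872 mm
K3: ⌊872/2⌋ × 616 = 436 × 616 mm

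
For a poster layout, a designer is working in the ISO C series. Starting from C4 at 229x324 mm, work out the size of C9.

C5: ⌊324/2⌋ × 229 = 162 × 229 mm
C6: ⌊229/2⌋ × 162 = 114 × 162 mm
C7: ⌊162/2⌋ × 114 = 81 × 114 mm
C8: ⌊114/2⌋ × 81 = 57 × 81 mm
C9: ⌊81/2⌋ × 57 = 40 × 57 mm

40 × 57 mm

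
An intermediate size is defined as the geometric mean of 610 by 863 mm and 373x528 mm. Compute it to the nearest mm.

Short side: √(610 · 373) = √227530 ≈ 477.0 → 477 mm
Long side: √(863 · 528) = √455664 ≈ 675.0 → 675 mm

477 × 675 mm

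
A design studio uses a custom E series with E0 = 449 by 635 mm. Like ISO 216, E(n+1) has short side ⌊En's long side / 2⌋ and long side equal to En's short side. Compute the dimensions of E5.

79 × 112 mm

E1 = 317 × 449 mm (from E0 by 1 halving).
E2: ⌊449/2⌋ × 317 = 224 × 317 mm
E3: ⌊317/2⌋ × 224 = 158 × 224 mm
E4: ⌊224/2⌋ × 158 = 112 × 158 mm
E5: ⌊158/2⌋ × 112 = 79 × 112 mm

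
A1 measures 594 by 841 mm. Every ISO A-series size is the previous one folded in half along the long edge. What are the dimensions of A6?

105 × 148 mm

A2: ⌊841/2⌋ × 594 = 420 × 594 mm
A3: ⌊594/2⌋ × 420 = 297 × 420 mm
A4: ⌊420/2⌋ × 297 = 210 × 297 mm
A5: ⌊297/2⌋ × 210 = 148 × 210 mm
A6: ⌊210/2⌋ × 148 = 105 × 148 mm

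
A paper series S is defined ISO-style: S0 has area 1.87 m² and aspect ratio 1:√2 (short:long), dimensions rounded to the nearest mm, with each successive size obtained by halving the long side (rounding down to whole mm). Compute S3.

Let S0's short side be w mm. w · w√2 = 1.87 m² = 1,870,000 mm², so w ≈ 1149.9 mm and w√2 ≈ 1626.2 mm → S0 = 1150 × 1626 mm.
S1: ⌊1626/2⌋ × 1150 = 813 × 1150 mm
S2: ⌊1150/2⌋ × 813 = 575 × 813 mm
S3: ⌊813/2⌋ × 575 = 406 × 575 mm

406 × 575 mm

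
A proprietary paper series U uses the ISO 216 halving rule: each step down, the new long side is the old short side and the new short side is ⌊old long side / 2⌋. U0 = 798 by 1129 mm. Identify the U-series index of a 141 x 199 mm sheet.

U0: 798 × 1129 mm
U1: 564 × 798 mm
U2: 399 × 564 mm
U3: 282 × 399 mm
U4: 199 × 282 mm
U5: 141 × 199 mm
U6: 99 × 141 mm
→ matches U5.

U5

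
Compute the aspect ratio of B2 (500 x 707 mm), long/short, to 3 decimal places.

707 / 500 = 1.414
Matches √2 ≈ 1.414 — the ISO 216 defining ratio.

1.414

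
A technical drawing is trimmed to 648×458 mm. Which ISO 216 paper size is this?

C2 (458 × 648 mm)

Aspect ratio 648/458 ≈ 1.415 — close to the ISO √2 ≈ 1.414.
In the C-series (envelope sizes, between A and B): C2 = 458 × 648 mm.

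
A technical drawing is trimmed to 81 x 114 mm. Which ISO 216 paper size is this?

Aspect ratio 114/81 ≈ 1.407 — close to the ISO √2 ≈ 1.414.
In the C-series (envelope sizes, between A and B): C7 = 81 × 114 mm.

C7 (81 × 114 mm)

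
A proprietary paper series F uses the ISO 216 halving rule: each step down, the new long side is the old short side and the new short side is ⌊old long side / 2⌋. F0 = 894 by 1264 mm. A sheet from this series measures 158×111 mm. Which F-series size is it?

F0: 894 × 1264 mm
F1: 632 × 894 mm
F2: 447 × 632 mm
F3: 316 × 447 mm
F4: 223 × 316 mm
F5: 158 × 223 mm
F6: 111 × 158 mm
F7: 79 × 111 mm
→ matches F6.

F6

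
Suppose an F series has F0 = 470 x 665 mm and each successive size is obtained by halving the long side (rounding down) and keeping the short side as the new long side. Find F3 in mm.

F1: ⌊665/2⌋ × 470 = 332 × 470 mm
F2: ⌊470/2⌋ × 332 = 235 × 332 mm
F3: ⌊332/2⌋ × 235 = 166 × 235 mm

166 × 235 mm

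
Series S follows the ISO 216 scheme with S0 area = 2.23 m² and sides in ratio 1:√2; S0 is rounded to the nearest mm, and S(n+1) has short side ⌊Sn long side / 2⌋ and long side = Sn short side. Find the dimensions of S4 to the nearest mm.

Let S0's short side be w mm. w · w√2 = 2.23 m² = 2,230,000 mm², so w ≈ 1255.7 mm and w√2 ≈ 1775.9 mm → S0 = 1256 × 1776 mm.
S1: ⌊1776/2⌋ × 1256 = 888 × 1256 mm
S2: ⌊1256/2⌋ × 888 = 628 × 888 mm
S3: ⌊888/2⌋ × 628 = 444 × 628 mm
S4: ⌊628/2⌋ × 444 = 314 × 444 mm

314 × 444 mm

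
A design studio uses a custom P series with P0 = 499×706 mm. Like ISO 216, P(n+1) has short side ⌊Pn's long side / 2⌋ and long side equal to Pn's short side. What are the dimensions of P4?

P1 = 353 × 499 mm (from P0 by 1 halving).
P2: ⌊499/2⌋ × 353 = 249 × 353 mm
P3: ⌊353/2⌋ × 249 = 176 × 249 mm
P4: ⌊249/2⌋ × 176 = 124 × 176 mm

124 × 176 mm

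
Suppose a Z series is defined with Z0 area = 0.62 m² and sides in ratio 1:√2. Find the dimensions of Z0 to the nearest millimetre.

662 × 936 mm

Let the short side be w mm. Then w · w√2 = 0.62 m² = 620,000 mm².
w² = 620,000/√2, so w ≈ 662.1 mm; long side = w√2 ≈ 936.4 mm.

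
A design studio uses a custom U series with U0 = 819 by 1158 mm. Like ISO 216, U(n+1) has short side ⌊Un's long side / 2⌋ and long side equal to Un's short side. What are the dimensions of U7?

U1 = 579 × 819 mm (from U0 by 1 halving).
U2: ⌊819/2⌋ × 579 = 409 × 579 mm
U3: ⌊579/2⌋ × 409 = 289 × 409 mm
U4: ⌊409/2⌋ × 289 = 204 × 289 mm
U5: ⌊289/2⌋ × 204 = 144 × 204 mm
U6: ⌊204/2⌋ × 144 = 102 × 144 mm
U7: ⌊144/2⌋ × 102 = 72 × 102 mm

72 × 102 mm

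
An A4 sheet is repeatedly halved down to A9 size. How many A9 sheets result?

Each ISO step halves the sheet: 1 × A4 → 2 × A5 → 4 × A6 → 8 × A7 → …
From A4 to A9 is 5 halving steps: 2^5 = 32.

32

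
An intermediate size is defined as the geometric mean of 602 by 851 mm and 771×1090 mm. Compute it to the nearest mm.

Short side: √(602 · 771) = √464142 ≈ 681.3 → 681 mm
Long side: √(851 · 1090) = √927590 ≈ 963.1 → 963 mm

681 × 963 mm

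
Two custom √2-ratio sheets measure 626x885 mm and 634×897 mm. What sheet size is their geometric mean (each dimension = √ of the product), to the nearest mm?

Short side: √(626 · 634) = √396884 ≈ 630.0 → 630 mm
Long side: √(885 · 897) = √793845 ≈ 891.0 → 891 mm

630 × 891 mm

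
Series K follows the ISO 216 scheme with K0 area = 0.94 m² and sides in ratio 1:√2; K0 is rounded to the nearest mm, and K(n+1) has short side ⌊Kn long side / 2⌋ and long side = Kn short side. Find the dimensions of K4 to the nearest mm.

203 × 288 mm

Let K0's short side be w mm. w · w√2 = 0.94 m² = 940,000 mm², so w ≈ 815.3 mm and w√2 ≈ 1153.0 mm → K0 = 815 × 1153 mm.
K1: ⌊1153/2⌋ × 815 = 576 × 815 mm
K2: ⌊815/2⌋ × 576 = 407 × 576 mm
K3: ⌊576/2⌋ × 407 = 288 × 407 mm
K4: ⌊407/2⌋ × 288 = 203 × 288 mm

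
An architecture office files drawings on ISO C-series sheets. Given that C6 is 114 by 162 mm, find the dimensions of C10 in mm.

C7: ⌊162/2⌋ × 114 = 81 × 114 mm
C8: ⌊114/2⌋ × 81 = 57 × 81 mm
C9: ⌊81/2⌋ × 57 = 40 × 57 mm
C10: ⌊57/2⌋ × 40 = 28 × 40 mm

28 × 40 mm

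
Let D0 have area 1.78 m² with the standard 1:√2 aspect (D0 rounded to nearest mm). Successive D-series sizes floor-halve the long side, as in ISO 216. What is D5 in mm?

Let D0's short side be w mm. w · w√2 = 1.78 m² = 1,780,000 mm², so w ≈ 1121.9 mm and w√2 ≈ 1586.6 mm → D0 = 1122 × 1587 mm.
D1: ⌊1587/2⌋ × 1122 = 793 × 1122 mm
D2: ⌊1122/2⌋ × 793 = 561 × 793 mm
D3: ⌊793/2⌋ × 561 = 396 × 561 mm
D4: ⌊561/2⌋ × 396 = 280 × 396 mm
D5: ⌊396/2⌋ × 280 = 198 × 280 mm

198 × 280 mm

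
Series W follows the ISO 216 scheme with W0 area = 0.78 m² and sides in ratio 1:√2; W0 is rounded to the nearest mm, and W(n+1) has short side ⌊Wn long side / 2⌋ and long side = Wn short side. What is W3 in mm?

Let W0's short side be w mm. w · w√2 = 0.78 m² = 780,000 mm², so w ≈ 742.7 mm and w√2 ≈ 1050.3 mm → W0 = 743 × 1050 mm.
W1: ⌊1050/2⌋ × 743 = 525 × 743 mm
W2: ⌊743/2⌋ × 525 = 371 × 525 mm
W3: ⌊525/2⌋ × 371 = 262 × 371 mm

262 × 371 mm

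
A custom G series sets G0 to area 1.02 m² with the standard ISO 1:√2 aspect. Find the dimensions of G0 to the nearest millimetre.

Let the short side be w mm. Then w · w√2 = 1.02 m² = 1,020,000 mm².
w² = 1,020,000/√2, so w ≈ 849.3 mm; long side = w√2 ≈ 1201.0 mm.

849 × 1201 mm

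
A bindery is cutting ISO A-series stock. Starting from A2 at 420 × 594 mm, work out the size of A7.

A3: ⌊594/2⌋ × 420 = 297 × 420 mm
A4: ⌊420/2⌋ × 297 = 210 × 297 mm
A5: ⌊297/2⌋ × 210 = 148 × 210 mm
A6: ⌊210/2⌋ × 148 = 105 × 148 mm
A7: ⌊148/2⌋ × 105 = 74 × 105 mm

74 × 105 mm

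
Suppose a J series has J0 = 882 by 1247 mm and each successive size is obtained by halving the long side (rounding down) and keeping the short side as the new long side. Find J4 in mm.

220 × 311 mm

J1 = 623 × 882 mm (from J0 by 1 halving).
J2: ⌊882/2⌋ × 623 = 441 × 623 mm
J3: ⌊623/2⌋ × 441 = 311 × 441 mm
J4: ⌊441/2⌋ × 311 = 220 × 311 mm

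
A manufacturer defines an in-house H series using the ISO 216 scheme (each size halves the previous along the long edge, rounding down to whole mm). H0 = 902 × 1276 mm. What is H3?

319 × 451 mm

H1: ⌊1276/2⌋ × 902 = 638 × 902 mm
H2: ⌊902/2⌋ × 638 = 451 × 638 mm
H3: ⌊638/2⌋ × 451 = 319 × 451 mm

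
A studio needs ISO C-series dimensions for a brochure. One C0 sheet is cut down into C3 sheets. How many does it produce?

C0 = 917 × 1297 mm; C3 = 324 × 458 mm.
Each halving step doubles the count; 3 steps from C0 to C3.
2^3 = 8.

8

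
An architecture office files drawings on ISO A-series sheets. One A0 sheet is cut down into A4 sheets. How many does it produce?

16

A0 = 841 × 1189 mm; A4 = 210 × 297 mm.
Each halving step doubles the count; 4 steps from A0 to A4.
2^4 = 16.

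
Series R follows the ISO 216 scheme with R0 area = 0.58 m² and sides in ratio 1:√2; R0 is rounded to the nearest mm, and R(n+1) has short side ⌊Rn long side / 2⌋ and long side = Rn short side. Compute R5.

113 × 160 mm

Let R0's short side be w mm. w · w√2 = 0.58 m² = 580,000 mm², so w ≈ 640.4 mm and w√2 ≈ 905.7 mm → R0 = 640 × 906 mm.
R1: ⌊906/2⌋ × 640 = 453 × 640 mm
R2: ⌊640/2⌋ × 453 = 320 × 453 mm
R3: ⌊453/2⌋ × 320 = 226 × 320 mm
R4: ⌊320/2⌋ × 226 = 160 × 226 mm
R5: ⌊226/2⌋ × 160 = 113 × 160 mm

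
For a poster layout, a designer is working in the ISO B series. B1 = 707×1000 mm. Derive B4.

250 × 353 mm

B2: ⌊1000/2⌋ × 707 = 500 × 707 mm
B3: ⌊707/2⌋ × 500 = 353 × 500 mm
B4: ⌊500/2⌋ × 353 = 250 × 353 mm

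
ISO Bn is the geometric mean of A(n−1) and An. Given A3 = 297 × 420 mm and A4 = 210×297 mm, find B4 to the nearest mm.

Short side: √(297 · 210) = √62370 ≈ 249.7 → 250 mm
Long side: √(420 · 297) = √124740 ≈ 353.2 → 353 mm

250 × 353 mm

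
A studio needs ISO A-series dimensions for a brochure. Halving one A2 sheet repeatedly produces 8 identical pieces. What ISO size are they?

A5

8 = 2^3, so 3 halving steps.
A2 → A3 → … → A5 after 3 steps.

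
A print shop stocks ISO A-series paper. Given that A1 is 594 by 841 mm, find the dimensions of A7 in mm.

74 × 105 mm

A2: ⌊841/2⌋ × 594 = 420 × 594 mm
A3: ⌊594/2⌋ × 420 = 297 × 420 mm
A4: ⌊420/2⌋ × 297 = 210 × 297 mm
A5: ⌊297/2⌋ × 210 = 148 × 210 mm
A6: ⌊210/2⌋ × 148 = 105 × 148 mm
A7: ⌊148/2⌋ × 105 = 74 × 105 mm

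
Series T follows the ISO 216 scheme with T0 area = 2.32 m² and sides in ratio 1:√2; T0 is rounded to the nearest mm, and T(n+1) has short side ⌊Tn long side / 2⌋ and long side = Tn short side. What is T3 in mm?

Let T0's short side be w mm. w · w√2 = 2.32 m² = 2,320,000 mm², so w ≈ 1280.8 mm and w√2 ≈ 1811.3 mm → T0 = 1281 × 1811 mm.
T1: ⌊1811/2⌋ × 1281 = 905 × 1281 mm
T2: ⌊1281/2⌋ × 905 = 640 × 905 mm
T3: ⌊905/2⌋ × 640 = 452 × 640 mm

452 × 640 mm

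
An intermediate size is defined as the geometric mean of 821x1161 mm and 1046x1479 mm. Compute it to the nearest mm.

927 × 1310 mm

Short side: √(821 · 1046) = √858766 ≈ 926.7 → 927 mm
Long side: √(1161 · 1479) = √1717119 ≈ 1310.4 → 1310 mm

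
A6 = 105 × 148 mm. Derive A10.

A7: ⌊148/2⌋ × 105 = 74 × 105 mm
A8: ⌊105/2⌋ × 74 = 52 × 74 mm
A9: ⌊74/2⌋ × 52 = 37 × 52 mm
A10: ⌊52/2⌋ × 37 = 26 × 37 mm

26 × 37 mm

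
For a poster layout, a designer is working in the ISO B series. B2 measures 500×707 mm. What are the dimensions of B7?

88 × 125 mm

B3: ⌊707/2⌋ × 500 = 353 × 500 mm
B4: ⌊500/2⌋ × 353 = 250 × 353 mm
B5: ⌊353/2⌋ × 250 = 176 × 250 mm
B6: ⌊250/2⌋ × 176 = 125 × 176 mm
B7: ⌊176/2⌋ × 125 = 88 × 125 mm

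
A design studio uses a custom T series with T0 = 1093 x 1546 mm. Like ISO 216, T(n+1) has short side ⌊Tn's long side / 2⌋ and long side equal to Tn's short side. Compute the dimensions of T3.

386 × 546 mm

T1: ⌊1546/2⌋ × 1093 = 773 × 1093 mm
T2: ⌊1093/2⌋ × 773 = 546 × 773 mm
T3: ⌊773/2⌋ × 546 = 386 × 546 mm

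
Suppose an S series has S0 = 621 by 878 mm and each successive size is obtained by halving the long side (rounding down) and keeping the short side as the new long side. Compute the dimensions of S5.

109 × 155 mm

S1 = 439 × 621 mm (from S0 by 1 halving).
S2: ⌊621/2⌋ × 439 = 310 × 439 mm
S3: ⌊439/2⌋ × 310 = 219 × 310 mm
S4: ⌊310/2⌋ × 219 = 155 × 219 mm
S5: ⌊219/2⌋ × 155 = 109 × 155 mm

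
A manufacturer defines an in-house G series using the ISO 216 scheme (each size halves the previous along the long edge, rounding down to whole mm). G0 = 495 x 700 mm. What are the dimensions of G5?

G1: ⌊700/2⌋ × 495 = 350 × 495 mm
G2: ⌊495/2⌋ × 350 = 247 × 350 mm
G3: ⌊350/2⌋ × 247 = 175 × 247 mm
G4: ⌊247/2⌋ × 175 = 123 × 175 mm
G5: ⌊175/2⌋ × 123 = 87 × 123 mm

87 × 123 mm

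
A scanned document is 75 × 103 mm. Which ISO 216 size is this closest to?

A7 (74 × 105 mm)

Aspect ratio 103/75 ≈ 1.373 (ISO target is √2 ≈ 1.414).
In the A-series (A0 area = 1 m²): A7 = 74 × 105 mm.
Off by 3 mm total — nearest standard size.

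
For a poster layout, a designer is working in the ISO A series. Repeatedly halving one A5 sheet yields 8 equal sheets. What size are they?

A8

8 = 2^3, so 3 halving steps.
A5 → A6 → … → A8 after 3 steps.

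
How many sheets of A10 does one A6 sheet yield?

16

A6 = 105 × 148 mm; A10 = 26 × 37 mm.
Each halving step doubles the count; 4 steps from A6 to A10.
2^4 = 16.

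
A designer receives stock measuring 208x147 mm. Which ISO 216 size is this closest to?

A5 (148 × 210 mm)

Aspect ratio 208/147 ≈ 1.415 — close to the ISO √2 ≈ 1.414.
In the A-series (A0 area = 1 m²): A5 = 148 × 210 mm.
Off by 3 mm total — nearest standard size.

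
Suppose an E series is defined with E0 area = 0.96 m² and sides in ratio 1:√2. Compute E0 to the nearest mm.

824 × 1165 mm

Let the short side be w mm. Then w · w√2 = 0.96 m² = 960,000 mm².
w² = 960,000/√2, so w ≈ 823.9 mm; long side = w√2 ≈ 1165.2 mm.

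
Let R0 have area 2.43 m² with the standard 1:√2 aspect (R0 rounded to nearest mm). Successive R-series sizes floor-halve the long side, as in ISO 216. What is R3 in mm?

Let R0's short side be w mm. w · w√2 = 2.43 m² = 2,430,000 mm², so w ≈ 1310.8 mm and w√2 ≈ 1853.8 mm → R0 = 1311 × 1854 mm.
R1: ⌊1854/2⌋ × 1311 = 927 × 1311 mm
R2: ⌊1311/2⌋ × 927 = 655 × 927 mm
R3: ⌊927/2⌋ × 655 = 463 × 655 mm

463 × 655 mm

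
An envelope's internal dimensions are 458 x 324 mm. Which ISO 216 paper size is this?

Aspect ratio 458/324 ≈ 1.414 — close to the ISO √2 ≈ 1.414.
In the C-series (envelope sizes, between A and B): C3 = 324 × 458 mm.

C3 (324 × 458 mm)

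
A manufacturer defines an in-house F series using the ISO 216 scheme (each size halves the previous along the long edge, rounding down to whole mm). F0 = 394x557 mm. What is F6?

F1: ⌊557/2⌋ × 394 = 278 × 394 mm
F2: ⌊394/2⌋ × 278 = 197 × 278 mm
F3: ⌊278/2⌋ × 197 = 139 × 197 mm
F4: ⌊197/2⌋ × 139 = 98 × 139 mm
F5: ⌊139/2⌋ × 98 = 69 × 98 mm
F6: ⌊98/2⌋ × 69 = 49 × 69 mm

49 × 69 mm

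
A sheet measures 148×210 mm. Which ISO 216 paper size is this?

A5 (148 × 210 mm)

Aspect ratio 210/148 ≈ 1.419 — close to the ISO √2 ≈ 1.414.
In the A-series (A0 area = 1 m²): A5 = 148 × 210 mm.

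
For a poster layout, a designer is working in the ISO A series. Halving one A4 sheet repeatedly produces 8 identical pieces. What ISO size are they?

A7

8 = 2^3, so 3 halving steps.
A4 → A5 → … → A7 after 3 steps.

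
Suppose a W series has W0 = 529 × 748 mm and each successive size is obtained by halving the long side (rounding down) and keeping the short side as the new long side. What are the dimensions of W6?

66 × 93 mm

W1 = 374 × 529 mm (from W0 by 1 halving).
W2: ⌊529/2⌋ × 374 = 264 × 374 mm
W3: ⌊374/2⌋ × 264 = 187 × 264 mm
W4: ⌊264/2⌋ × 187 = 132 × 187 mm
W5: ⌊187/2⌋ × 132 = 93 × 132 mm
W6: ⌊132/2⌋ × 93 = 66 × 93 mm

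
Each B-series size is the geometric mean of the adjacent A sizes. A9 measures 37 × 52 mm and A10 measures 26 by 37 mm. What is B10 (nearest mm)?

31 × 44 mm

Short side: √(37 · 26) = √962 ≈ 31.0 → 31 mm
Long side: √(52 · 37) = √1924 ≈ 43.9 → 44 mm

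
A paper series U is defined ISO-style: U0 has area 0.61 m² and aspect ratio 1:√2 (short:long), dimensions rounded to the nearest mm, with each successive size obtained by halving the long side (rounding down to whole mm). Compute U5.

Let U0's short side be w mm. w · w√2 = 0.61 m² = 610,000 mm², so w ≈ 656.8 mm and w√2 ≈ 928.8 mm → U0 = 657 × 929 mm.
U1: ⌊929/2⌋ × 657 = 464 × 657 mm
U2: ⌊657/2⌋ × 464 = 328 × 464 mm
U3: ⌊464/2⌋ × 328 = 232 × 328 mm
U4: ⌊328/2⌋ × 232 = 164 × 232 mm
U5: ⌊232/2⌋ × 164 = 116 × 164 mm

116 × 164 mm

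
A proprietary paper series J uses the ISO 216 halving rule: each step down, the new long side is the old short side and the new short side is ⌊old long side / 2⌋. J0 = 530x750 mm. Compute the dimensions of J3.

J1 = 375 × 530 mm (from J0 by 1 halving).
J2: ⌊530/2⌋ × 375 = 265 × 375 mm
J3: ⌊375/2⌋ × 265 = 187 × 265 mm

187 × 265 mm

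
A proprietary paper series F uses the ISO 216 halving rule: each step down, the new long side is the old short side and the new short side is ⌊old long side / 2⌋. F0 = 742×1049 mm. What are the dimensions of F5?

131 × 185 mm

F1: ⌊1049/2⌋ × 742 = 524 × 742 mm
F2: ⌊742/2⌋ × 524 = 371 × 524 mm
F3: ⌊524/2⌋ × 371 = 262 × 371 mm
F4: ⌊371/2⌋ × 262 = 185 × 262 mm
F5: ⌊262/2⌋ × 185 = 131 × 185 mm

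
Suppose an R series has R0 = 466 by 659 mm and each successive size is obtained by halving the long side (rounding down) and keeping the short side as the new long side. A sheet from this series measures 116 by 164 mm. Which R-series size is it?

R0: 466 × 659 mm
R1: 329 × 466 mm
R2: 233 × 329 mm
R3: 164 × 233 mm
R4: 116 × 164 mm
R5: 82 × 116 mm
→ matches R4.

R4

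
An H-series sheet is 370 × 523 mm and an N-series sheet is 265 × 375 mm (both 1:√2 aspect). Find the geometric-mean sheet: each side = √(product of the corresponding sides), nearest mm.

313 × 443 mm

Short side: √(370 · 265) = √98050 ≈ 313.1 → 313 mm
Long side: √(523 · 375) = √196125 ≈ 442.9 → 443 mm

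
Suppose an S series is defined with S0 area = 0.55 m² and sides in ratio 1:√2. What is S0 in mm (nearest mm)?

624 × 882 mm

Let the short side be w mm. Then w · w√2 = 0.55 m² = 550,000 mm².
w² = 550,000/√2, so w ≈ 623.6 mm; long side = w√2 ≈ 881.9 mm.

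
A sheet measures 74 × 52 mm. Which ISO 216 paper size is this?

A8 (52 × 74 mm)

Aspect ratio 74/52 ≈ 1.423 — close to the ISO √2 ≈ 1.414.
In the A-series (A0 area = 1 m²): A8 = 52 × 74 mm.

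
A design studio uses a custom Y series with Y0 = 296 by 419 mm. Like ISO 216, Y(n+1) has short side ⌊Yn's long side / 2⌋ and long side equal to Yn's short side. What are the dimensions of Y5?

52 × 74 mm

Y1: ⌊419/2⌋ × 296 = 209 × 296 mm
Y2: ⌊296/2⌋ × 209 = 148 × 209 mm
Y3: ⌊209/2⌋ × 148 = 104 × 148 mm
Y4: ⌊148/2⌋ × 104 = 74 × 104 mm
Y5: ⌊104/2⌋ × 74 = 52 × 74 mm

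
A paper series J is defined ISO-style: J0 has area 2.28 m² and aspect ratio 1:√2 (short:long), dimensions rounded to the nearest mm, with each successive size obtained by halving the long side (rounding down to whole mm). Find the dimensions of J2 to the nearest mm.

635 × 898 mm

Let J0's short side be w mm. w · w√2 = 2.28 m² = 2,280,000 mm², so w ≈ 1269.7 mm and w√2 ≈ 1795.7 mm → J0 = 1270 × 1796 mm.
J1: ⌊1796/2⌋ × 1270 = 898 × 1270 mm
J2: ⌊1270/2⌋ × 898 = 635 × 898 mm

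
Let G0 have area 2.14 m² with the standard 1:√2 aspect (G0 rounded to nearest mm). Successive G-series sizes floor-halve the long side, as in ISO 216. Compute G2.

Let G0's short side be w mm. w · w√2 = 2.14 m² = 2,140,000 mm², so w ≈ 1230.1 mm and w√2 ≈ 1739.7 mm → G0 = 1230 × 1740 mm.
G1: ⌊1740/2⌋ × 1230 = 870 × 1230 mm
G2: ⌊1230/2⌋ × 870 = 615 × 870 mm

615 × 870 mm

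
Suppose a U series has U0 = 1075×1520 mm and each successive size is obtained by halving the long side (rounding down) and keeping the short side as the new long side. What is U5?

U1: ⌊1520/2⌋ × 1075 = 760 × 1075 mm
U2: ⌊1075/2⌋ × 760 = 537 × 760 mm
U3: ⌊760/2⌋ × 537 = 380 × 537 mm
U4: ⌊537/2⌋ × 380 = 268 × 380 mm
U5: ⌊380/2⌋ × 268 = 190 × 268 mm

190 × 268 mm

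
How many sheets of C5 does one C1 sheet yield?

16

C1 = 648 × 917 mm; C5 = 162 × 229 mm.
Each halving step doubles the count; 4 steps from C1 to C5.
2^4 = 16.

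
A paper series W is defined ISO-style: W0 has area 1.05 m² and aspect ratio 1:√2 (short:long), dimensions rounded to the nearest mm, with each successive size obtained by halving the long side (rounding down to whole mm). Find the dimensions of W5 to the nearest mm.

Let W0's short side be w mm. w · w√2 = 1.05 m² = 1,050,000 mm², so w ≈ 861.7 mm and w√2 ≈ 1218.6 mm → W0 = 862 × 1219 mm.
W1: ⌊1219/2⌋ × 862 = 609 × 862 mm
W2: ⌊862/2⌋ × 609 = 431 × 609 mm
W3: ⌊609/2⌋ × 431 = 304 × 431 mm
W4: ⌊431/2⌋ × 304 = 215 × 304 mm
W5: ⌊304/2⌋ × 215 = 152 × 215 mm

152 × 215 mm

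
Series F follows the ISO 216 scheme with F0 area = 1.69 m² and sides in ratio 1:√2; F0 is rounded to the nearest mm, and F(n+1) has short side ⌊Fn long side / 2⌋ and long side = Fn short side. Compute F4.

273 × 386 mm

Let F0's short side be w mm. w · w√2 = 1.69 m² = 1,690,000 mm², so w ≈ 1093.2 mm and w√2 ≈ 1546.0 mm → F0 = 1093 × 1546 mm.
F1: ⌊1546/2⌋ × 1093 = 773 × 1093 mm
F2: ⌊1093/2⌋ × 773 = 546 × 773 mm
F3: ⌊773/2⌋ × 546 = 386 × 546 mm
F4: ⌊546/2⌋ × 386 = 273 × 386 mm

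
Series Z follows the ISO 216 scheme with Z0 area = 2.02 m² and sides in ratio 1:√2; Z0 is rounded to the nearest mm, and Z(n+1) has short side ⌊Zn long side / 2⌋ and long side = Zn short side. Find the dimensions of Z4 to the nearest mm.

Let Z0's short side be w mm. w · w√2 = 2.02 m² = 2,020,000 mm², so w ≈ 1195.1 mm and w√2 ≈ 1690.2 mm → Z0 = 1195 × 1690 mm.
Z1: ⌊1690/2⌋ × 1195 = 845 × 1195 mm
Z2: ⌊1195/2⌋ × 845 = 597 × 845 mm
Z3: ⌊845/2⌋ × 597 = 422 × 597 mm
Z4: ⌊597/2⌋ × 422 = 298 × 422 mm

298 × 422 mm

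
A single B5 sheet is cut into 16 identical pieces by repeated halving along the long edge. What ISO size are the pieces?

B9

16 = 2^4, so 4 halving steps.
B5 → B6 → … → B9 after 4 steps.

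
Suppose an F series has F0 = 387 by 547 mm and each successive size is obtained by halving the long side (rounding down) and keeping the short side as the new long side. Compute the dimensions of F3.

136 × 193 mm

F1: ⌊547/2⌋ × 387 = 273 × 387 mm
F2: ⌊387/2⌋ × 273 = 193 × 273 mm
F3: ⌊273/2⌋ × 193 = 136 × 193 mm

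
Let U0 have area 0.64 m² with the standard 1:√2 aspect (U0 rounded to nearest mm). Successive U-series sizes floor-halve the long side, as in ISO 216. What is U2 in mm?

336 × 475 mm

Let U0's short side be w mm. w · w√2 = 0.64 m² = 640,000 mm², so w ≈ 672.7 mm and w√2 ≈ 951.4 mm → U0 = 673 × 951 mm.
U1: ⌊951/2⌋ × 673 = 475 × 673 mm
U2: ⌊673/2⌋ × 475 = 336 × 475 mm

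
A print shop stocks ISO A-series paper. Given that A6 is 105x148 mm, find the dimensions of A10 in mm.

26 × 37 mm

A7: ⌊148/2⌋ × 105 = 74 × 105 mm
A8: ⌊105/2⌋ × 74 = 52 × 74 mm
A9: ⌊74/2⌋ × 52 = 37 × 52 mm
A10: ⌊52/2⌋ × 37 = 26 × 37 mm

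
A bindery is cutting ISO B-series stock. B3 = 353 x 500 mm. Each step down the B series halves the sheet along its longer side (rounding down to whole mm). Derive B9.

B4: ⌊500/2⌋ × 353 = 250 × 353 mm
B5: ⌊353/2⌋ × 250 = 176 × 250 mm
B6: ⌊250/2⌋ × 176 = 125 × 176 mm
B7: ⌊176/2⌋ × 125 = 88 × 125 mm
B8: ⌊125/2⌋ × 88 = 62 × 88 mm
B9: ⌊88/2⌋ × 62 = 44 × 62 mm

44 × 62 mm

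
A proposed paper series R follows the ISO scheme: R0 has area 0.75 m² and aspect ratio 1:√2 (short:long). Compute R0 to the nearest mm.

Let the short side be w mm. Then w · w√2 = 0.75 m² = 750,000 mm².
w² = 750,000/√2, so w ≈ 728.2 mm; long side = w√2 ≈ 1029.9 mm.

728 × 1030 mm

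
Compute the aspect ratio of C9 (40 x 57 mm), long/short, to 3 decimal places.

57 / 40 = 1.425
ISO 216 targets √2 ≈ 1.414; the +0.011 deviation is from mm rounding.

1.425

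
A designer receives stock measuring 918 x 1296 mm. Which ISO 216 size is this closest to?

C0 (917 × 1297 mm)

Aspect ratio 1296/918 ≈ 1.412 — close to the ISO √2 ≈ 1.414.
In the C-series (envelope sizes, between A and B): C0 = 917 × 1297 mm.
Off by 2 mm total — nearest standard size.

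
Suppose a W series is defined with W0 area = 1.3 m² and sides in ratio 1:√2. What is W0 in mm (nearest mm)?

959 × 1356 mm

Let the short side be w mm. Then w · w√2 = 1.3 m² = 1,300,000 mm².
w² = 1,300,000/√2, so w ≈ 958.8 mm; long side = w√2 ≈ 1355.9 mm.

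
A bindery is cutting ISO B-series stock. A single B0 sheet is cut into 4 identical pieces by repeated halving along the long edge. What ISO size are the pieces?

4 = 2^2, so 2 halving steps.
B0 → B1 → … → B2 after 2 steps.

B2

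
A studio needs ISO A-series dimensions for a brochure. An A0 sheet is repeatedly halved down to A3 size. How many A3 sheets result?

8

Each ISO step halves the sheet: 1 × A0 → 2 × A1 → 4 × A2 → 8 × A3
From A0 to A3 is 3 halving steps: 2^3 = 8.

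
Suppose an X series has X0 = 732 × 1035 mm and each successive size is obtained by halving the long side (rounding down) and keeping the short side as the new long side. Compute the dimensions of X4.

X1: ⌊1035/2⌋ × 732 = 517 × 732 mm
X2: ⌊732/2⌋ × 517 = 366 × 517 mm
X3: ⌊517/2⌋ × 366 = 258 × 366 mm
X4: ⌊366/2⌋ × 258 = 183 × 258 mm

183 × 258 mm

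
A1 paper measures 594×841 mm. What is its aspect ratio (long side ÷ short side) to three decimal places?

1.416

841 / 594 = 1.416
ISO 216 targets √2 ≈ 1.414; the +0.002 deviation is from mm rounding.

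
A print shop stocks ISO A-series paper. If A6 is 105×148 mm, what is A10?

26 × 37 mm

A7: ⌊148/2⌋ × 105 = 74 × 105 mm
A8: ⌊105/2⌋ × 74 = 52 × 74 mm
A9: ⌊74/2⌋ × 52 = 37 × 52 mm
A10: ⌊52/2⌋ × 37 = 26 × 37 mm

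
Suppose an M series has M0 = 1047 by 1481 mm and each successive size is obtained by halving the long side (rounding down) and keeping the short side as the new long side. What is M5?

M1: ⌊1481/2⌋ × 1047 = 740 × 1047 mm
M2: ⌊1047/2⌋ × 740 = 523 × 740 mm
M3: ⌊740/2⌋ × 523 = 370 × 523 mm
M4: ⌊523/2⌋ × 370 = 261 × 370 mm
M5: ⌊370/2⌋ × 261 = 185 × 261 mm

185 × 261 mm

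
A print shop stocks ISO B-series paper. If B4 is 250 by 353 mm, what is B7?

B5: ⌊353/2⌋ × 250 = 176 × 250 mm
B6: ⌊250/2⌋ × 176 = 125 × 176 mm
B7: ⌊176/2⌋ × 125 = 88 × 125 mm

88 × 125 mm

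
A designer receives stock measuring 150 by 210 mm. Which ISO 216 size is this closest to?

A5 (148 × 210 mm)

Aspect ratio 210/150 ≈ 1.400 — close to the ISO √2 ≈ 1.414.
In the A-series (A0 area = 1 m²): A5 = 148 × 210 mm.
Off by 2 mm total — nearest standard size.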